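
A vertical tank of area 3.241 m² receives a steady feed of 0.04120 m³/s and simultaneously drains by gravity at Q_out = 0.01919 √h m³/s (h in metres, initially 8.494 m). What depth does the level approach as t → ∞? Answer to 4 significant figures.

4.609 m

A dh/dt = Q_in − 0.01919 √h. Steady state requires inflow = outflow:
Q_in = 0.01919 √h_ss ⇒ √h_ss = 0.04120/0.01919 = 2.14695.
h_ss = 2.14695² = 4.60940 m. (Since h₀ = 8.494 m > h_ss, the level will fall toward this value.)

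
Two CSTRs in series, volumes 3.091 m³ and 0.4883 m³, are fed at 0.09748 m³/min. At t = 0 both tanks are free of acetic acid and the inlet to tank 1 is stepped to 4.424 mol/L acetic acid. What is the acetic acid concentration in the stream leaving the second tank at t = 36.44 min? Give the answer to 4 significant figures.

Species balance on tank i: dCᵢ/dt = (Cᵢ₋₁ − Cᵢ)/τᵢ with τᵢ = Vᵢ/Q.
τ₁ = 3.091/0.09748 = 31.7091 min; τ₂ = 0.4883/0.09748 = 5.00923 min.
Tank 1: C₁ = C_in(1 − e^(−t/τ₁)). Tank 2 (τ₁ ≠ τ₂): C₂ = C_in[1 − (τ₁ e^(−t/τ₁) − τ₂ e^(−t/τ₂))/(τ₁ − τ₂)].
At t = 36.44: e^(−t/τ₁) = 0.316891, e^(−t/τ₂) = 0.000692940.
C₂ = 4.424·[1 − (31.7091·0.316891 − 5.00923·0.000692940)/(26.6998)] = 4.424·0.623786 = 2.75963 mol/L.

2.760 mol/L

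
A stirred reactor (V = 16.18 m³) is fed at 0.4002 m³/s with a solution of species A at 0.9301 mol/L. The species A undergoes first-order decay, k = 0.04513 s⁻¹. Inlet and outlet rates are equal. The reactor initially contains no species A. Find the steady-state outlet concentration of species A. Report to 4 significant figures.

0.3293 mol/L

V dC/dt = Q(C_in − C) − k V C.
Steady state (dC/dt = 0): C_ss = Q C_in/(Q + kV) = C_in/(1 + kV/Q).
C_ss = 0.4002·0.9301/(0.4002 + 0.04513·16.18) = 0.372226/1.13040 = 0.329286 mol/L.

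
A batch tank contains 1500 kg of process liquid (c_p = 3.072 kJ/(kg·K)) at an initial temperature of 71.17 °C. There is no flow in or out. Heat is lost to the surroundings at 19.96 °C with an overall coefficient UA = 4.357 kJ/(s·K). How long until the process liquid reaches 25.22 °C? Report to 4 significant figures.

2407 s

Energy balance: M c_p dT/dt = −UA(T − T_amb).
τ = M c_p/UA = 1057.61 s; T_ss = T_amb = 19.9600 °C.
T(t) = T_ss + (T₀ − T_ss)e^(−t/τ); set T = 25.22:
t = −τ ln[(T − T_ss)/(T₀ − T_ss)] = −1057.61 · ln(0.102714) = 2406.91 s.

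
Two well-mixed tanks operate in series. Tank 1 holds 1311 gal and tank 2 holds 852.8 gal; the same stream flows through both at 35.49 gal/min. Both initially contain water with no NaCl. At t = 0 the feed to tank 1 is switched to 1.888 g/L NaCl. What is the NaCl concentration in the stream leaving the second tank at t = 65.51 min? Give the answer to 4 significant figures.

Species balance on tank i: dCᵢ/dt = (Cᵢ₋₁ − Cᵢ)/τᵢ with τᵢ = Vᵢ/Q.
τ₁ = 1311/35.49 = 36.9400 min; τ₂ = 852.8/35.49 = 24.0293 min.
Tank 1: C₁ = C_in(1 − e^(−t/τ₁)). Tank 2 (τ₁ ≠ τ₂): C₂ = C_in[1 − (τ₁ e^(−t/τ₁) − τ₂ e^(−t/τ₂))/(τ₁ − τ₂)].
At t = 65.51: e^(−t/τ₁) = 0.169752, e^(−t/τ₂) = 0.0654640.
C₂ = 1.888·[1 − (36.9400·0.169752 − 24.0293·0.0654640)/(12.9107)] = 1.888·0.636148 = 1.20105 g/L.

1.201 g/L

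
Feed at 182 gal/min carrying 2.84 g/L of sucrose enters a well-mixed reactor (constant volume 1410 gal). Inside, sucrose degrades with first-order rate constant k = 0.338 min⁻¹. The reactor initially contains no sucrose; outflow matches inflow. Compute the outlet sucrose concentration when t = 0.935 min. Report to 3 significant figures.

Species balance: V dC/dt = Q C_in − Q C − k V C.
This is linear with rate a = Q/V + k = 0.46708 min⁻¹.
C_ss = Q C_in/(Q + kV) = 0.78484 g/L; C(t) = C_ss + (C₀ − C_ss) e^(−a t).
C(0.935) = 0.78484 + (-0.78484)·e^(−0.46708·0.935) = 0.78484 + (-0.78484)·0.64615 = 0.27771 g/L.

0.278 g/L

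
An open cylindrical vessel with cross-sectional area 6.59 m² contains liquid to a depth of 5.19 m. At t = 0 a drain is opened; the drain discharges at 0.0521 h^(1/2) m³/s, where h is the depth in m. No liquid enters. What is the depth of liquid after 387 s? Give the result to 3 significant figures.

A dh/dt = −Q_out = −0.0521 √h.
This is separable: 2 d(√h)/dt = −0.0521/A, so √h = √h₀ − (0.0521/(2A)) t.
√h = √5.19 − 0.0521·387/(2·6.59) = 2.2782 − 1.5298 = 0.74836.
h = 0.74836² = 0.56005 m.

0.560 m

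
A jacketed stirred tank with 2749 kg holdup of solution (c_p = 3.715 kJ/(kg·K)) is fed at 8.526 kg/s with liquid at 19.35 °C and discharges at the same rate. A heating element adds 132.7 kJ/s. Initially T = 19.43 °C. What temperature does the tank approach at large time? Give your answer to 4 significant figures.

M c_p dT/dt = ṁ c_p (T_in − T) + Q̇.
At steady state dT/dt = 0 ⇒ T_ss = T_in + Q̇/(ṁ c_p) = 19.35 + 132.7/(8.526·3.715) = 23.5395 °C.

23.54 °C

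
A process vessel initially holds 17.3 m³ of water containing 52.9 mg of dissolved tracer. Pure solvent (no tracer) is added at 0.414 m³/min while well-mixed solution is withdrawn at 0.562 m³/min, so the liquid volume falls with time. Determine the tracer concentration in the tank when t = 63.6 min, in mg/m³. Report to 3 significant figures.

0.340 mg/m³

Total volume: dV/dt = Q_in − Q_out = -0.14800 m³/min, so V(t) = 17.3 − 0.14800 t and V(63.6) = 7.8872 m³.
No tracer enters, so dm/dt = −Q_out · (m/V).
Separate: dm/m = −Q_out dt/V(t) ⇒ ln(m/m₀) = −(Q_out/(Q_in−Q_out)) ln(V/V₀).
m = m₀ (V₀/V)^(Q_out/(Q_in−Q_out)) = 52.9 × (17.3/7.8872)^(-3.7973) = 2.6798 mg.
C = m/V = 2.6798/7.8872 = 0.33977 mg/m³.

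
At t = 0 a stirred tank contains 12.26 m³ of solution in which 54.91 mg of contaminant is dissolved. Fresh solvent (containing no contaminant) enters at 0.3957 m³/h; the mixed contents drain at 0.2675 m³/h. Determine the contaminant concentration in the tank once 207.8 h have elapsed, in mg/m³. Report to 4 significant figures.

Let m(t) be the amount of contaminant. Volume: V(t) = V₀ + (Q_in − Q_out) t = 12.26 + 0.128200 t; V(207.8) = 38.9000 m³.
Solute balance: dm/dt = 0 − Q_out C = −Q_out m/V(t).
dm/m = −Q_out dt/(V₀ + 0.128200 t); integrating gives ln(m/m₀) = −(Q_out/(Q_in−Q_out)) ln(V/V₀).
m = m₀ (V₀/V)^(Q_out/(Q_in−Q_out)) = 54.91 × (12.26/38.9000)^(2.08658) = 4.93533 mg.
C = m/V = 4.93533/38.9000 = 0.126872 mg/m³.

0.1269 mg/m³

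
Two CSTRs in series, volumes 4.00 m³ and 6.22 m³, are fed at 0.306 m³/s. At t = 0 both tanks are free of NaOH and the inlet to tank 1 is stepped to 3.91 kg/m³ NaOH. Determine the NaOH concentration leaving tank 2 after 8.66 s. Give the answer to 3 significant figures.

Species balance on tank i: dCᵢ/dt = (Cᵢ₋₁ − Cᵢ)/τᵢ with τᵢ = Vᵢ/Q.
τ₁ = 4.00/0.306 = 13.072 s; τ₂ = 6.22/0.306 = 20.327 s.
Tank 1: C₁ = C_in(1 − e^(−t/τ₁)). Tank 2 (τ₁ ≠ τ₂): C₂ = C_in[1 − (τ₁ e^(−t/τ₁) − τ₂ e^(−t/τ₂))/(τ₁ − τ₂)].
At t = 8.66: e^(−t/τ₁) = 0.51557, e^(−t/τ₂) = 0.65309.
C₂ = 3.91·[1 − (13.072·0.51557 − 20.327·0.65309)/(-7.2549)] = 3.91·0.099116 = 0.38754 kg/m³.

0.388 kg/m³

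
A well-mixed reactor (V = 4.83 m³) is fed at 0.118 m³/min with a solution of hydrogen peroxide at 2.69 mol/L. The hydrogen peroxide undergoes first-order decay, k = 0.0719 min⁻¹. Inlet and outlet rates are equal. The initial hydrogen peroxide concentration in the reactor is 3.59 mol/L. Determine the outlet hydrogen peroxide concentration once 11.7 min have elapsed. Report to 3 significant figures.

1.62 mol/L

Species balance: V dC/dt = Q C_in − Q C − k V C.
This is linear with rate a = Q/V + k = 0.096331 min⁻¹.
C_ss = Q C_in/(Q + kV) = 0.68222 mol/L; C(t) = C_ss + (C₀ − C_ss) e^(−a t).
C(11.7) = 0.68222 + (2.9078)·e^(−0.096331·11.7) = 0.68222 + (2.9078)·0.32398 = 1.6243 mol/L.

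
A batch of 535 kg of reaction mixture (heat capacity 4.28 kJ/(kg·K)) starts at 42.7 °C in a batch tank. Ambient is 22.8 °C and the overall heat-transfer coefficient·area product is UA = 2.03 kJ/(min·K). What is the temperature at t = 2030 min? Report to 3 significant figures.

Lumped-capacitance energy balance: M c_p dT/dt = UA(T_amb − T).
dT/dt = (T_ss − T)/τ with T_ss = T_amb = 22.800 °C, τ = M c_p/UA = 535·4.28/2.03 = 1128.0 min.
Integrating: T(t) = T_ss + (T₀ − T_ss) e^(−t/τ).
T(2030) = 22.800 + (19.900)·0.16535 = 26.091 °C.

26.1 °C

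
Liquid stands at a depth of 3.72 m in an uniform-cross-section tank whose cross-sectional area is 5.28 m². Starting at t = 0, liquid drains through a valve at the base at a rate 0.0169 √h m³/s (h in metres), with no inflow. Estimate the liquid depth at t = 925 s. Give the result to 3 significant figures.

A dh/dt = −Q_out = −0.0169 √h.
∫ h^(−1/2) dh = −(0.0169/A) ∫ dt, giving 2√h = 2√h₀ − (0.0169/A) t.
√h = √3.72 − 0.0169·925/(2·5.28) = 1.9287 − 1.4804 = 0.44838.
h = 0.44838² = 0.20104 m.

0.201 m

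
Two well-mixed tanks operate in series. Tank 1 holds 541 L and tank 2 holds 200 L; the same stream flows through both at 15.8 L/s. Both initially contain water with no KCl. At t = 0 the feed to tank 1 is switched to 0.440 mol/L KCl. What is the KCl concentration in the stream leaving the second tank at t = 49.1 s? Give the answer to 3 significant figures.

0.279 mol/L

Species balance on tank i: dCᵢ/dt = (Cᵢ₋₁ − Cᵢ)/τᵢ with τᵢ = Vᵢ/Q.
τ₁ = 541/15.8 = 34.241 s; τ₂ = 200/15.8 = 12.658 s.
Tank 1: C₁ = C_in(1 − e^(−t/τ₁)). Tank 2 (τ₁ ≠ τ₂): C₂ = C_in[1 − (τ₁ e^(−t/τ₁) − τ₂ e^(−t/τ₂))/(τ₁ − τ₂)].
At t = 49.1: e^(−t/τ₁) = 0.23836, e^(−t/τ₂) = 0.020674.
C₂ = 0.440·[1 − (34.241·0.23836 − 12.658·0.020674)/(21.582)] = 0.440·0.63397 = 0.27894 mol/L.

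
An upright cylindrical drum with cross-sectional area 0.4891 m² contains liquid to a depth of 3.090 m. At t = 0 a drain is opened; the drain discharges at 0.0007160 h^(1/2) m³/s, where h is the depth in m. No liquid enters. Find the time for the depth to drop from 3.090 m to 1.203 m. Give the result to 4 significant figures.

903.1 s

Unsteady balance on liquid volume: A dh/dt = −0.0007160 √h.
Separate and integrate: 2(√h − √h₀) = −(0.0007160/A) t.
t = 2A(√h₀ − √h)/0.0007160 = 2·0.4891·(√3.090 − √1.203)/0.0007160
  = 0.978200 × (1.75784 − 1.09681) / 0.0007160 = 903.094 s.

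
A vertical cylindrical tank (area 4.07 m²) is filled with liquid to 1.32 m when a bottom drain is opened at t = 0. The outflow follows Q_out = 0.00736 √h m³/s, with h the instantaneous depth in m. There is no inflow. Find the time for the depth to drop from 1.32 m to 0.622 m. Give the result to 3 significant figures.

398 s

With no inflow, A dh/dt = −0.00736 √h.
∫ h^(−1/2) dh = −(0.00736/A) ∫ dt, giving 2√h = 2√h₀ − (0.00736/A) t.
t = 2A(√h₀ − √h)/0.00736 = 2·4.07·(√1.32 − √0.622)/0.00736
  = 8.1400 × (1.1489 − 0.78867) / 0.00736 = 398.42 s.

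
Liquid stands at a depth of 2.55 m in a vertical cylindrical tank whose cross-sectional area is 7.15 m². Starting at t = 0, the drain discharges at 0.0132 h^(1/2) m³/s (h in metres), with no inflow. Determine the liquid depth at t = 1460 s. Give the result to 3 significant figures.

0.0621 m

A dh/dt = −Q_out = −0.0132 √h.
This is separable: 2 d(√h)/dt = −0.0132/A, so √h = √h₀ − (0.0132/(2A)) t.
√h = √2.55 − 0.0132·1460/(2·7.15) = 1.5969 − 1.3477 = 0.24918.
h = 0.24918² = 0.062090 m.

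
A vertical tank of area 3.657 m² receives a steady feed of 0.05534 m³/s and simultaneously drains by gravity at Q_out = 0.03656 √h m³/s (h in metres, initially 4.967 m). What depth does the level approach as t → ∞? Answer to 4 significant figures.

2.291 m

A dh/dt = Q_in − 0.03656 √h. Steady state requires inflow = outflow:
Q_in = 0.03656 √h_ss ⇒ √h_ss = 0.05534/0.03656 = 1.51368.
h_ss = 1.51368² = 2.29122 m. (Since h₀ = 4.967 m > h_ss, the level will fall toward this value.)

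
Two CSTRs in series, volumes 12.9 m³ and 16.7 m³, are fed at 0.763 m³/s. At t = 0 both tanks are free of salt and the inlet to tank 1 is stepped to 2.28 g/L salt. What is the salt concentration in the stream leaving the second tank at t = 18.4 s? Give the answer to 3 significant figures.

0.564 g/L

Time constants: τᵢ = Vᵢ/Q for each well-mixed tank.
τ₁ = 12.9/0.763 = 16.907 s; τ₂ = 16.7/0.763 = 21.887 s.
Tank 1: C₁ = C_in(1 − e^(−t/τ₁)). Tank 2 (τ₁ ≠ τ₂): C₂ = C_in[1 − (τ₁ e^(−t/τ₁) − τ₂ e^(−t/τ₂))/(τ₁ − τ₂)].
At t = 18.4: e^(−t/τ₁) = 0.33679, e^(−t/τ₂) = 0.43142.
C₂ = 2.28·[1 − (16.907·0.33679 − 21.887·0.43142)/(-4.9803)] = 2.28·0.24731 = 0.56388 g/L.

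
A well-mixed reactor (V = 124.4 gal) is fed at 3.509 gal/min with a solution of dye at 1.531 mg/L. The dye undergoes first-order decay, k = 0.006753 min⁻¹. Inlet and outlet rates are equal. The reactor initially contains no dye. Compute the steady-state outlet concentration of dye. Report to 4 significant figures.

V dC/dt = Q(C_in − C) − k V C.
At steady state: 0 = Q C_in − (Q + kV) C_ss, so C_ss = Q C_in/(Q + kV).
C_ss = 3.509·1.531/(3.509 + 0.006753·124.4) = 5.37228/4.34907 = 1.23527 mg/L.

1.235 mg/L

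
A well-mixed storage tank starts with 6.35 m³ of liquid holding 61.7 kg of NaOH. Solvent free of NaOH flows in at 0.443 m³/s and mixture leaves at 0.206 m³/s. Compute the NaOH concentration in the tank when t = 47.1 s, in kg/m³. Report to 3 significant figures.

Let m(t) be the amount of NaOH. Volume: V(t) = V₀ + (Q_in − Q_out) t = 6.35 + 0.23700 t; V(47.1) = 17.513 m³.
Species balance (pure solvent in): dm/dt = −Q_out · m/V(t).
dm/m = −Q_out dt/(V₀ + 0.23700 t); integrating gives ln(m/m₀) = −(Q_out/(Q_in−Q_out)) ln(V/V₀).
m = m₀ (V₀/V)^(Q_out/(Q_in−Q_out)) = 61.7 × (6.35/17.513)^(0.86920) = 25.547 kg.
C = m/V = 25.547/17.513 = 1.4588 kg/m³.

1.46 kg/m³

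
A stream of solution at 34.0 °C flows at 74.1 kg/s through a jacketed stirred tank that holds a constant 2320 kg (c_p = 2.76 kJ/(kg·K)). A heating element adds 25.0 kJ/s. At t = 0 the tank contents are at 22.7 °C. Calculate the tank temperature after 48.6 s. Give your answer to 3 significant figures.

31.7 °C

M c_p dT/dt = ṁ c_p (T_in − T) + Q̇.
τ = M/ṁ = 31.309 s; T_ss = T_in + Q̇/(ṁ c_p) = 34.0 + 25.0/(74.1·2.76) = 34.122 °C.
This is linear first-order; T(t) = T_ss + (T₀ − T_ss) e^(−t/τ).
T(48.6) = 34.122 + (-11.422)·e^(−48.6/31.309) = 34.122 + (-11.422)·0.21177 = 31.703 °C.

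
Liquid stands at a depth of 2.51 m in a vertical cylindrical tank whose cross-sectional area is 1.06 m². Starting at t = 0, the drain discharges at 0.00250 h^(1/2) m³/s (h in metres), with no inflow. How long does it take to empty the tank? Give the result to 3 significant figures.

1340 s

With no inflow, A dh/dt = −0.00250 √h.
This is separable: 2 d(√h)/dt = −0.00250/A, so √h = √h₀ − (0.00250/(2A)) t.
Tank is empty when √h = 0: t_empty = 2A√h₀/0.00250.
t_empty = 2·1.06·√2.51/0.00250 = 2.1200·1.5843/0.00250 = 1343.5 s.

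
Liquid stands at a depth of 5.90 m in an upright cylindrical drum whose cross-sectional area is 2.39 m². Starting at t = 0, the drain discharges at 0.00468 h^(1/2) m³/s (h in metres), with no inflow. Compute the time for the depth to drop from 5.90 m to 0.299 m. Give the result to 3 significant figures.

A dh/dt = −Q_out = −0.00468 √h.
∫ h^(−1/2) dh = −(0.00468/A) ∫ dt, giving 2√h = 2√h₀ − (0.00468/A) t.
t = 2A(√h₀ − √h)/0.00468 = 2·2.39·(√5.90 − √0.299)/0.00468
  = 4.7800 × (2.4290 − 0.54681) / 0.00468 = 1922.4 s.

1920 s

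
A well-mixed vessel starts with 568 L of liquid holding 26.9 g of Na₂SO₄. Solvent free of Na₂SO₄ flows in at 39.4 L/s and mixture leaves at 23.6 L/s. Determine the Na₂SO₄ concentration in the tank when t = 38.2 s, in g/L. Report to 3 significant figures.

0.00779 g/L

Let m(t) be the amount of Na₂SO₄. Volume: V(t) = V₀ + (Q_in − Q_out) t = 568 + 15.800 t; V(38.2) = 1171.6 L.
Species balance (pure solvent in): dm/dt = −Q_out · m/V(t).
Separate: dm/m = −Q_out dt/V(t) ⇒ ln(m/m₀) = −(Q_out/(Q_in−Q_out)) ln(V/V₀).
m = m₀ (V₀/V)^(Q_out/(Q_in−Q_out)) = 26.9 × (568/1171.6)^(1.4937) = 9.1226 g.
C = m/V = 9.1226/1171.6 = 0.0077867 g/L.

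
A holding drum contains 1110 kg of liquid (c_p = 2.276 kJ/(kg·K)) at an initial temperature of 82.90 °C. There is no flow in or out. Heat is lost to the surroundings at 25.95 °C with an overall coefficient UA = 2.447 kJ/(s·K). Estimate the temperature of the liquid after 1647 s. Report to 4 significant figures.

37.50 °C

Heat balance on the well-mixed liquid: M c_p dT/dt = −UA(T − T_amb).
dT/dt = (T_ss − T)/τ with T_ss = T_amb = 25.9500 °C, τ = M c_p/UA = 1110·2.276/2.447 = 1032.43 s.
Solution: T(t) = T_ss + (T₀ − T_ss) e^(−t/τ).
T(1647) = 25.9500 + (56.9500)·0.202855 = 37.5026 °C.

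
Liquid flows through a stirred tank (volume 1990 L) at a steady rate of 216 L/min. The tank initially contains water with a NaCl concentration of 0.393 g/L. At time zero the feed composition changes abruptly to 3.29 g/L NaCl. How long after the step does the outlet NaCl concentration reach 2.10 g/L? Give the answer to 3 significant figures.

8.20 min

Species balance on the tank: V dC/dt = Q(C_in − C), so τ = V/Q = 9.2130 min.
C(t) = C_in + (C₀ − C_in) e^(−t/τ). Set C = 2.10 and solve for t:
e^(−t/τ) = (C − C_in)/(C₀ − C_in) = (2.10 − 3.29)/(0.393 − 3.29) = 0.41077
t = −τ ln(…) = 9.2130 × 0.88972 = 8.1970 min.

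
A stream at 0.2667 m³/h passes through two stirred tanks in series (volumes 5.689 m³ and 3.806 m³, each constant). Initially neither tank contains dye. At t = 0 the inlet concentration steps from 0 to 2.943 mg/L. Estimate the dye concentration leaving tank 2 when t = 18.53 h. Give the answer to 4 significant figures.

Each tank obeys Vᵢ dCᵢ/dt = Q(Cᵢ₋₁ − Cᵢ), so τᵢ = Vᵢ/Q.
τ₁ = 5.689/0.2667 = 21.3311 h; τ₂ = 3.806/0.2667 = 14.2707 h.
Tank 1: C₁ = C_in(1 − e^(−t/τ₁)). Tank 2 (τ₁ ≠ τ₂): C₂ = C_in[1 − (τ₁ e^(−t/τ₁) − τ₂ e^(−t/τ₂))/(τ₁ − τ₂)].
At t = 18.53: e^(−t/τ₁) = 0.419503, e^(−t/τ₂) = 0.272951.
C₂ = 2.943·[1 − (21.3311·0.419503 − 14.2707·0.272951)/(7.06037)] = 2.943·0.284281 = 0.836638 mg/L.

0.8366 mg/L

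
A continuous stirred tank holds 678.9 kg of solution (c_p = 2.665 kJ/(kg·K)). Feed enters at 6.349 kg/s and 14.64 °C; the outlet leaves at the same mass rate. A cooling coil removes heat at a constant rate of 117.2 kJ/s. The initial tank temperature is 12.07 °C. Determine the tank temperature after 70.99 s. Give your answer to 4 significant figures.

9.956 °C

M c_p dT/dt = ṁ c_p (T_in − T) − Q̇.
Rearrange: dT/dt = (T_ss − T)/τ with τ = M/ṁ = 106.930 s and T_ss = T_in − Q̇/(ṁ c_p) = 7.71332 °C.
T approaches T_ss exponentially: T(t) = T_ss + (T₀ − T_ss) e^(−t/τ).
T(70.99) = 7.71332 + (4.35668)·e^(−70.99/106.930) = 7.71332 + (4.35668)·0.514844 = 9.95633 °C.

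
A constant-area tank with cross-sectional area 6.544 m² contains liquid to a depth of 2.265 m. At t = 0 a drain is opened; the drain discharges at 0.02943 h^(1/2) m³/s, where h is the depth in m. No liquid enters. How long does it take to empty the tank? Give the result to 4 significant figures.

669.3 s

A dh/dt = −Q_out = −0.02943 √h.
Separate and integrate: 2(√h − √h₀) = −(0.02943/A) t.
Set h = 0: 2√h₀ = (0.02943/A) t_empty ⇒ t_empty = 2A√h₀/0.02943.
t_empty = 2·6.544·√2.265/0.02943 = 13.0880·1.50499/0.02943 = 669.294 s.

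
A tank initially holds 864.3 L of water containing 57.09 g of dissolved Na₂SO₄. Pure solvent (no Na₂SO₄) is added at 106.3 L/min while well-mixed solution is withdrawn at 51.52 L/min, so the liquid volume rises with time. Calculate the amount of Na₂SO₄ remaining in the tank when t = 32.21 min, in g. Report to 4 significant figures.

Total volume: dV/dt = Q_in − Q_out = 54.7800 L/min, so V(t) = 864.3 + 54.7800 t and V(32.21) = 2628.76 L.
Species balance (pure solvent in): dm/dt = −Q_out · m/V(t).
Separate: dm/m = −Q_out dt/V(t) ⇒ ln(m/m₀) = −(Q_out/(Q_in−Q_out)) ln(V/V₀).
m = m₀ (V₀/V)^(Q_out/(Q_in−Q_out)) = 57.09 × (864.3/2628.76)^(0.940489) = 20.0550 g.

20.05 g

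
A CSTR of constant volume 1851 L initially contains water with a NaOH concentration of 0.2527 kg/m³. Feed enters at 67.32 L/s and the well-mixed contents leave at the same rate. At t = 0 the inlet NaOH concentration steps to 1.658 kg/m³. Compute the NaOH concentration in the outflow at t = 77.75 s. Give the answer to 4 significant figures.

Species balance on the tank: V dC/dt = Q(C_in − C).
So dC/dt = (C_in − C)/τ with τ = V/Q = 1851/67.32 = 27.4955 s.
This is linear first-order; C(t) = C_in + (C₀ − C_in) e^(−t/τ).
C(77.75) = 1.658 + (0.2527 − 1.658)·e^(−77.75/27.4955) = 1.658 + (-1.40530)·0.0591469 = 1.57488 kg/m³.

1.575 kg/m³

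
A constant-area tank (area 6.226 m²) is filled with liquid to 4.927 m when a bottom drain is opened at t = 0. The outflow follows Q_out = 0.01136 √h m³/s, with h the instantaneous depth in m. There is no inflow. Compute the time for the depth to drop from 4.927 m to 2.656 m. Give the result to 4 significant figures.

With no inflow, A dh/dt = −0.01136 √h.
This is separable: 2 d(√h)/dt = −0.01136/A, so √h = √h₀ − (0.01136/(2A)) t.
t = 2A(√h₀ − √h)/0.01136 = 2·6.226·(√4.927 − √2.656)/0.01136
  = 12.4520 × (2.21968 − 1.62972) / 0.01136 = 646.672 s.

646.7 s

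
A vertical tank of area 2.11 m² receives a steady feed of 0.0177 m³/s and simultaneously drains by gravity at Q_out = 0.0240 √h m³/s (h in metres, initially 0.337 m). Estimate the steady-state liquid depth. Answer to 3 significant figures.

A dh/dt = Q_in − 0.0240 √h. Steady state requires inflow = outflow:
Q_in = 0.0240 √h_ss ⇒ √h_ss = 0.0177/0.0240 = 0.73750.
h_ss = 0.73750² = 0.54391 m. (Since h₀ = 0.337 m < h_ss, the level will rise toward this value.)

0.544 m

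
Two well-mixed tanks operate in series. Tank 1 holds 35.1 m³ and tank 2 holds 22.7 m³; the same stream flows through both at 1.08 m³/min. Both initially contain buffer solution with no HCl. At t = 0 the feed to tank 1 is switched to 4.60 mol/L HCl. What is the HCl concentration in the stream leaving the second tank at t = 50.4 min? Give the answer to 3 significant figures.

2.60 mol/L

Time constants: τᵢ = Vᵢ/Q for each well-mixed tank.
τ₁ = 35.1/1.08 = 32.500 min; τ₂ = 22.7/1.08 = 21.019 min.
Solving the cascade with C₁(0)=C₂(0)=0 gives C₂(t) = C_in[1 − (τ₁ e^(−t/τ₁) − τ₂ e^(−t/τ₂))/(τ₁ − τ₂)].
At t = 50.4: e^(−t/τ₁) = 0.21208, e^(−t/τ₂) = 0.090910.
C₂ = 4.60·[1 − (32.500·0.21208 − 21.019·0.090910)/(11.481)] = 4.60·0.56609 = 2.6040 mol/L.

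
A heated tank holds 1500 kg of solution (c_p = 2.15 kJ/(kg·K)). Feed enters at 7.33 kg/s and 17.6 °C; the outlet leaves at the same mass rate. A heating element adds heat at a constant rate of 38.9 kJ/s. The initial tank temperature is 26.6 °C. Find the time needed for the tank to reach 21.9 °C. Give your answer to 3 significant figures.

260 s

M c_p dT/dt = ṁ c_p (T_in − T) + Q̇.
τ = M/ṁ = 204.64 s; T_ss = T_in + Q̇/(ṁ c_p) = 20.068 °C.
T(t) = T_ss + (T₀ − T_ss) e^(−t/τ). Set T = 21.9:
e^(−t/τ) = (21.9 − 20.068)/(26.6 − 20.068) = 0.28043
t = −204.64 · ln(0.28043) = 260.19 s.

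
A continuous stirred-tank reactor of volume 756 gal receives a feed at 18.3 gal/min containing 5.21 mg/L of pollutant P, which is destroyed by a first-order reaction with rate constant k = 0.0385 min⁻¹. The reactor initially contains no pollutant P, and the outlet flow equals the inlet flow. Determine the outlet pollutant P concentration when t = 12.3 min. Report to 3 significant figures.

Species balance: V dC/dt = Q C_in − Q C − k V C.
dC/dt = (Q/V) C_in − (Q/V + k) C; effective rate a = Q/V + k = 0.024206 + 0.0385 = 0.062706 min⁻¹.
C_ss = Q C_in/(Q + kV) = 2.0112 mg/L; C(t) = C_ss + (C₀ − C_ss) e^(−a t).
C(12.3) = 2.0112 + (-2.0112)·e^(−0.062706·12.3) = 2.0112 + (-2.0112)·0.46242 = 1.0812 mg/L.

1.08 mg/L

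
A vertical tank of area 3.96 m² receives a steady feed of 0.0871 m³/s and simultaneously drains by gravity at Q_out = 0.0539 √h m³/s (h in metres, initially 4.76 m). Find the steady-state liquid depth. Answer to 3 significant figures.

A dh/dt = Q_in − 0.0539 √h. Steady state requires inflow = outflow:
Q_in = 0.0539 √h_ss ⇒ √h_ss = 0.0871/0.0539 = 1.6160.
h_ss = 1.6160² = 2.6113 m. (Since h₀ = 4.76 m > h_ss, the level will fall toward this value.)

2.61 m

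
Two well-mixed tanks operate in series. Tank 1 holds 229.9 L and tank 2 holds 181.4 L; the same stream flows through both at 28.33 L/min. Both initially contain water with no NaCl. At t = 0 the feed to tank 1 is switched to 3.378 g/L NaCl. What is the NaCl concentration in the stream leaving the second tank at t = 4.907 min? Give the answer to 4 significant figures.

Time constants: τᵢ = Vᵢ/Q for each well-mixed tank.
τ₁ = 229.9/28.33 = 8.11507 min; τ₂ = 181.4/28.33 = 6.40311 min.
Tank 1: C₁ = C_in(1 − e^(−t/τ₁)). Tank 2 (τ₁ ≠ τ₂): C₂ = C_in[1 − (τ₁ e^(−t/τ₁) − τ₂ e^(−t/τ₂))/(τ₁ − τ₂)].
At t = 4.907: e^(−t/τ₁) = 0.546251, e^(−t/τ₂) = 0.464708.
C₂ = 3.378·[1 − (8.11507·0.546251 − 6.40311·0.464708)/(1.71197)] = 3.378·0.148762 = 0.502517 g/L.

0.5025 g/L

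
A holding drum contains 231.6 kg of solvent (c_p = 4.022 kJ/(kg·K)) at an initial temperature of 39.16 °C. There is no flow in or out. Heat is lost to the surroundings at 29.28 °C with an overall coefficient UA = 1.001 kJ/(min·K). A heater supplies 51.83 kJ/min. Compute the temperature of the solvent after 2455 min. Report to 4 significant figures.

First-law balance (no shaft work): M c_p dT/dt = −UA(T − T_amb) + Q̇.
dT/dt = (T_ss − T)/τ with T_ss = T_amb + Q̇/UA = 29.28 + 51.83/1.001 = 81.0582 °C, τ = M c_p/UA = 231.6·4.022/1.001 = 930.565 min.
Solution: T(t) = T_ss + (T₀ − T_ss) e^(−t/τ).
T(2455) = 81.0582 + (-41.8982)·0.0714910 = 78.0629 °C.

78.06 °C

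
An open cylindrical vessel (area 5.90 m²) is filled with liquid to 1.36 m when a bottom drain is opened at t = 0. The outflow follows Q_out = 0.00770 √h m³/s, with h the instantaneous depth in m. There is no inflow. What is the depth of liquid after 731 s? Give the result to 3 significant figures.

Accumulation of liquid (constant cross-section A): A dh/dt = −0.00770 √h.
∫ h^(−1/2) dh = −(0.00770/A) ∫ dt, giving 2√h = 2√h₀ − (0.00770/A) t.
√h = √1.36 − 0.00770·731/(2·5.90) = 1.1662 − 0.47701 = 0.68918.
h = 0.68918² = 0.47497 m.

0.475 m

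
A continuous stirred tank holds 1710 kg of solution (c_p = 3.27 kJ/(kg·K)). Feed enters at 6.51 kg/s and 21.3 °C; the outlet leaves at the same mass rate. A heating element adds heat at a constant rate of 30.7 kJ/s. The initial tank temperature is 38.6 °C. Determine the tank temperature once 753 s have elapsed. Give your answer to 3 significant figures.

First-law balance (no shaft work): M c_p dT/dt = ṁ c_p (T_in − T) + 30.7.
τ = M/ṁ = 262.67 s; T_ss = T_in + Q̇/(ṁ c_p) = 21.3 + 30.7/(6.51·3.27) = 22.742 °C.
Integrating: T(t) = T_ss + (T₀ − T_ss) e^(−t/τ).
T(753) = 22.742 + (15.858)·e^(−753/262.67) = 22.742 + (15.858)·0.056887 = 23.644 °C.

23.6 °C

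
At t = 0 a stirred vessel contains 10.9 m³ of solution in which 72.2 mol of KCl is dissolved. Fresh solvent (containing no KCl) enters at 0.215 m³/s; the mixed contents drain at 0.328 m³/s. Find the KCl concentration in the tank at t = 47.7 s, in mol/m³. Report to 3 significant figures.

1.81 mol/m³

Total volume: dV/dt = Q_in − Q_out = -0.11300 m³/s, so V(t) = 10.9 − 0.11300 t and V(47.7) = 5.5099 m³.
No KCl enters, so dm/dt = −Q_out · (m/V).
dm/m = −Q_out dt/(V₀ − 0.11300 t); integrating gives ln(m/m₀) = −(Q_out/(Q_in−Q_out)) ln(V/V₀).
m = m₀ (V₀/V)^(Q_out/(Q_in−Q_out)) = 72.2 × (10.9/5.5099)^(-2.9027) = 9.9662 mol.
C = m/V = 9.9662/5.5099 = 1.8088 mol/m³.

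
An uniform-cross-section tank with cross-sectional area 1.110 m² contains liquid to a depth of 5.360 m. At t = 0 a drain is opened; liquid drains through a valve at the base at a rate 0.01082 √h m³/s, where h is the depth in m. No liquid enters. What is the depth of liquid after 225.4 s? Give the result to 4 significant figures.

A dh/dt = −Q_out = −0.01082 √h.
Separate and integrate: 2(√h − √h₀) = −(0.01082/A) t.
√h = √5.360 − 0.01082·225.4/(2·1.110) = 2.31517 − 1.09857 = 1.21660.
h = 1.21660² = 1.48011 m.

1.480 m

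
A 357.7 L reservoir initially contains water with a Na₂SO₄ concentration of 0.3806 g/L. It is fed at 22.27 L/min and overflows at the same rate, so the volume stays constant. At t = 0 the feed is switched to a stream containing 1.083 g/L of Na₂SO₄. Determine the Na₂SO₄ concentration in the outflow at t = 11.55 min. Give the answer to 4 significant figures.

Species balance on the tank: V dC/dt = Q(C_in − C).
Rewrite as dC/dt + C/τ = C_in/τ, τ = V/Q = 16.0620 min.
C approaches C_in exponentially: C(t) = C_in + (C₀ − C_in) e^(−t/τ).
C(11.55) = 1.083 + (0.3806 − 1.083)·e^(−11.55/16.0620) = 1.083 + (-0.702400)·0.487195 = 0.740794 g/L.

0.7408 g/L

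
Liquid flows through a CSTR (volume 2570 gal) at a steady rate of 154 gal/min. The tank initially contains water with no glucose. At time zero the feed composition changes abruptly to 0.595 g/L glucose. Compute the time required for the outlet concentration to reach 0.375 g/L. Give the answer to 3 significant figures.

Species balance: V dC/dt = Q(C_in − C) ⇒ τ = V/Q = 16.688 min.
C(t) = C_in + (C₀ − C_in) e^(−t/τ). Set C = 0.375 and solve for t:
e^(−t/τ) = (C − C_in)/(C₀ − C_in) = (0.375 − 0.595)/(0 − 0.595) = 0.36975
t = −τ ln(…) = 16.688 × 0.99493 = 16.604 min.

16.6 min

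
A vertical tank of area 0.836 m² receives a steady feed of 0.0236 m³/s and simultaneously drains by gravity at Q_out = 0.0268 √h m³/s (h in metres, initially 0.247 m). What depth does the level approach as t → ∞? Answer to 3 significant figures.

0.775 m

A dh/dt = Q_in − 0.0268 √h. Steady state requires inflow = outflow:
Q_in = 0.0268 √h_ss ⇒ √h_ss = 0.0236/0.0268 = 0.88060.
h_ss = 0.88060² = 0.77545 m. (Since h₀ = 0.247 m < h_ss, the level will rise toward this value.)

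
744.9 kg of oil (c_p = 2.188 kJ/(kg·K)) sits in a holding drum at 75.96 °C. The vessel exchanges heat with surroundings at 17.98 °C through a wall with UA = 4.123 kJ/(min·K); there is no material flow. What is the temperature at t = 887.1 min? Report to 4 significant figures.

Unsteady energy balance on the tank contents: M c_p dT/dt = −UA(T − T_amb).
dT/dt = (T_ss − T)/τ with T_ss = T_amb = 17.9800 °C, τ = M c_p/UA = 744.9·2.188/4.123 = 395.305 min.
Solution: T(t) = T_ss + (T₀ − T_ss) e^(−t/τ).
T(887.1) = 17.9800 + (57.9800)·0.106024 = 24.1273 °C.

24.13 °C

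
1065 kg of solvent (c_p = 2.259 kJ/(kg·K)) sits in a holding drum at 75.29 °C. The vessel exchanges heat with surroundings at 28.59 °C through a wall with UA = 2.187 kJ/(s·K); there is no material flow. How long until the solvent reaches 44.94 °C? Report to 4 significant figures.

M c_p dT/dt = −UA(T − T_amb).
τ = M c_p/UA = 1100.06 s; T_ss = T_amb = 28.5900 °C.
T(t) = T_ss + (T₀ − T_ss)e^(−t/τ); set T = 44.94:
t = −τ ln[(T − T_ss)/(T₀ − T_ss)] = −1100.06 · ln(0.350107) = 1154.53 s.

1155 s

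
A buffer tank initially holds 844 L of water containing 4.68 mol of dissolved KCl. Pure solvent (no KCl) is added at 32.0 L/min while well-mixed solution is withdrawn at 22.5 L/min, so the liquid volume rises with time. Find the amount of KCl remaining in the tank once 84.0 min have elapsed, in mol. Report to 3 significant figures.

0.968 mol

Let m(t) be the amount of KCl. Volume: V(t) = V₀ + (Q_in − Q_out) t = 844 + 9.5000 t; V(84.0) = 1642.0 L.
Species balance (pure solvent in): dm/dt = −Q_out · m/V(t).
Separate: dm/m = −Q_out dt/V(t) ⇒ ln(m/m₀) = −(Q_out/(Q_in−Q_out)) ln(V/V₀).
m = m₀ (V₀/V)^(Q_out/(Q_in−Q_out)) = 4.68 × (844/1642.0)^(2.3684) = 0.96761 mol.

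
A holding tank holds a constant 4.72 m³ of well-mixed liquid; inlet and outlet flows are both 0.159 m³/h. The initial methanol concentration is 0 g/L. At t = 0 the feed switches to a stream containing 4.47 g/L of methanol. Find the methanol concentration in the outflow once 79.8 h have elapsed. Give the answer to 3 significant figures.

4.17 g/L

Transient balance on the dissolved component: V dC/dt = Q(C_in − C).
Rewrite as dC/dt + C/τ = C_in/τ, τ = V/Q = 29.686 h.
This is linear first-order; C(t) = C_in + (C₀ − C_in) e^(−t/τ).
C(79.8) = 4.47 + (0 − 4.47)·e^(−79.8/29.686) = 4.47 + (-4.4700)·0.068005 = 4.1660 g/L.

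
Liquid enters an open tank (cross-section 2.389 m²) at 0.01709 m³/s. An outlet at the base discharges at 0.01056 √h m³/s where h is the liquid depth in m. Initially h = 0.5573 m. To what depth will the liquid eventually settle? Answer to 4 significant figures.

2.619 m

A dh/dt = Q_in − 0.01056 √h. Steady state requires inflow = outflow:
Q_in = 0.01056 √h_ss ⇒ √h_ss = 0.01709/0.01056 = 1.61837.
h_ss = 1.61837² = 2.61913 m. (Since h₀ = 0.5573 m < h_ss, the level will rise toward this value.)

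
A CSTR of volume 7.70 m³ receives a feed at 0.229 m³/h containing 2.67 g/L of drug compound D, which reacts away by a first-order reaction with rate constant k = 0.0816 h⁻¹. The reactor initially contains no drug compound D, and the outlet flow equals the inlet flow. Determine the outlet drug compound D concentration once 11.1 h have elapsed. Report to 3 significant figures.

0.506 g/L

V dC/dt = Q(C_in − C) − k V C.
dC/dt = (Q/V) C_in − (Q/V + k) C; effective rate a = Q/V + k = 0.029740 + 0.0816 = 0.11134 h⁻¹.
C_ss = Q C_in/(Q + kV) = 0.71319 g/L; C(t) = C_ss + (C₀ − C_ss) e^(−a t).
C(11.1) = 0.71319 + (-0.71319)·e^(−0.11134·11.1) = 0.71319 + (-0.71319)·0.29058 = 0.50595 g/L.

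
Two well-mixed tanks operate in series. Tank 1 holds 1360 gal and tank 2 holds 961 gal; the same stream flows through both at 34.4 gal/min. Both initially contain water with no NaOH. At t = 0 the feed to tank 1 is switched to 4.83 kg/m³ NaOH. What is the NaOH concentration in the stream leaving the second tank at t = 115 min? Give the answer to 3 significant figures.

Each tank obeys Vᵢ dCᵢ/dt = Q(Cᵢ₋₁ − Cᵢ), so τᵢ = Vᵢ/Q.
τ₁ = 1360/34.4 = 39.535 min; τ₂ = 961/34.4 = 27.936 min.
Solving the cascade with C₁(0)=C₂(0)=0 gives C₂(t) = C_in[1 − (τ₁ e^(−t/τ₁) − τ₂ e^(−t/τ₂))/(τ₁ − τ₂)].
At t = 115: e^(−t/τ₁) = 0.054540, e^(−t/τ₂) = 0.016301.
C₂ = 4.83·[1 − (39.535·0.054540 − 27.936·0.016301)/(11.599)] = 4.83·0.85336 = 4.1217 kg/m³.

4.12 kg/m³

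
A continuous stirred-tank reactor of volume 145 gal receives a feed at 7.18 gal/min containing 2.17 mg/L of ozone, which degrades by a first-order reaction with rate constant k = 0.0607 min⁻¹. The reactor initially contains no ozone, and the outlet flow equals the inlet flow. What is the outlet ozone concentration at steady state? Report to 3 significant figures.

0.975 mg/L

Accumulation = in − out − consumed: V dC/dt = Q C_in − Q C − k V C.
Steady state (dC/dt = 0): C_ss = Q C_in/(Q + kV) = C_in/(1 + kV/Q).
C_ss = 7.18·2.17/(7.18 + 0.0607·145) = 15.581/15.981 = 0.97491 mg/L.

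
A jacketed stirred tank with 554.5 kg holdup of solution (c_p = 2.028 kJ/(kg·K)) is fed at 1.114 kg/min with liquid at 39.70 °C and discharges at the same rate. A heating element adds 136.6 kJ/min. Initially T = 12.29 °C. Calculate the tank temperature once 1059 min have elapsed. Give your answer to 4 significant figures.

M c_p dT/dt = ṁ c_p (T_in − T) + Q̇.
τ = M/ṁ = 497.756 min; T_ss = T_in + Q̇/(ṁ c_p) = 39.70 + 136.6/(1.114·2.028) = 100.164 °C.
This is linear first-order; T(t) = T_ss + (T₀ − T_ss) e^(−t/τ).
T(1059) = 100.164 + (-87.8741)·e^(−1059/497.756) = 100.164 + (-87.8741)·0.119129 = 89.6958 °C.

89.70 °C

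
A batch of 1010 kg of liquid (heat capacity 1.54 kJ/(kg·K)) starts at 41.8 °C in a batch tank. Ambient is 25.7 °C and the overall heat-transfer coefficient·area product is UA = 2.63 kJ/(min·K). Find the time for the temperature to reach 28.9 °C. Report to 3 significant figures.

956 min

M c_p dT/dt = −UA(T − T_amb).
τ = M c_p/UA = 591.41 min; T_ss = T_amb = 25.700 °C.
T(t) = T_ss + (T₀ − T_ss)e^(−t/τ); set T = 28.9:
t = −τ ln[(T − T_ss)/(T₀ − T_ss)] = −591.41 · ln(0.19876) = 955.52 min.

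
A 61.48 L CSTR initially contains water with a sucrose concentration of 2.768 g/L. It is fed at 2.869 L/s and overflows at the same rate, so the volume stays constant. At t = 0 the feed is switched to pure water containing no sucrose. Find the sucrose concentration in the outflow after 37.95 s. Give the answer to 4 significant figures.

Transient balance on the dissolved component: V dC/dt = Q(C_in − C).
So dC/dt = (C_in − C)/τ with τ = V/Q = 61.48/2.869 = 21.4291 s.
This is linear first-order; C(t) = C_in + (C₀ − C_in) e^(−t/τ).
C(37.95) = 0 + (2.768 − 0)·e^(−37.95/21.4291) = 0 + (2.76800)·0.170170 = 0.471030 g/L.

0.4710 g/L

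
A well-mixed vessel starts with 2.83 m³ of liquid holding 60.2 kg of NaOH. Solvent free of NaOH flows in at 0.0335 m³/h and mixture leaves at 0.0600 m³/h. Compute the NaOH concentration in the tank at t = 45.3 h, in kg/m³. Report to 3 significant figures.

10.6 kg/m³

Let m(t) be the amount of NaOH. Volume: V(t) = V₀ + (Q_in − Q_out) t = 2.83 − 0.026500 t; V(45.3) = 1.6296 m³.
Solute balance: dm/dt = 0 − Q_out C = −Q_out m/V(t).
Separate: dm/m = −Q_out dt/V(t) ⇒ ln(m/m₀) = −(Q_out/(Q_in−Q_out)) ln(V/V₀).
m = m₀ (V₀/V)^(Q_out/(Q_in−Q_out)) = 60.2 × (2.83/1.6296)^(-2.2642) = 17.252 kg.
C = m/V = 17.252/1.6296 = 10.587 kg/m³.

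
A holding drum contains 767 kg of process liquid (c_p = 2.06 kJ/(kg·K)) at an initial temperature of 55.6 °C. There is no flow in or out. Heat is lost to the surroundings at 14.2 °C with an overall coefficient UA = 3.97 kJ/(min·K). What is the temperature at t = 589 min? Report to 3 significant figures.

M c_p dT/dt = −UA(T − T_amb).
dT/dt = (T_ss − T)/τ with T_ss = T_amb = 14.200 °C, τ = M c_p/UA = 767·2.06/3.97 = 397.99 min.
Solution: T(t) = T_ss + (T₀ − T_ss) e^(−t/τ).
T(589) = 14.200 + (41.400)·0.22765 = 23.625 °C.

23.6 °C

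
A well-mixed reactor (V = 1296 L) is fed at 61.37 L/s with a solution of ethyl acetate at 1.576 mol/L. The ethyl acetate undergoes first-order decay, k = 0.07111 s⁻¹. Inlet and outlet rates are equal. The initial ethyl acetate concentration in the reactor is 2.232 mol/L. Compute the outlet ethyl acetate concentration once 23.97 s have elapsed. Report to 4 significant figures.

0.7236 mol/L

V dC/dt = Q(C_in − C) − k V C.
This is linear with rate a = Q/V + k = 0.118463 s⁻¹.
C_ss = Q C_in/(Q + kV) = 0.629975 mol/L; C(t) = C_ss + (C₀ − C_ss) e^(−a t).
C(23.97) = 0.629975 + (1.60203)·e^(−0.118463·23.97) = 0.629975 + (1.60203)·0.0584509 = 0.723615 mol/L.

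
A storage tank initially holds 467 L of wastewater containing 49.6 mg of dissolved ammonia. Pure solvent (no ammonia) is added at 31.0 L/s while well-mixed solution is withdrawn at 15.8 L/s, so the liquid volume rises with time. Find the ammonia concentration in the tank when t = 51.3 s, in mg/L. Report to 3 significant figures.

0.0143 mg/L

Total volume: dV/dt = Q_in − Q_out = 15.200 L/s, so V(t) = 467 + 15.200 t and V(51.3) = 1246.8 L.
No ammonia enters, so dm/dt = −Q_out · (m/V).
dm/m = −Q_out dt/(V₀ + 15.200 t); integrating gives ln(m/m₀) = −(Q_out/(Q_in−Q_out)) ln(V/V₀).
m = m₀ (V₀/V)^(Q_out/(Q_in−Q_out)) = 49.6 × (467/1246.8)^(1.0395) = 17.872 mg.
C = m/V = 17.872/1246.8 = 0.014335 mg/L.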